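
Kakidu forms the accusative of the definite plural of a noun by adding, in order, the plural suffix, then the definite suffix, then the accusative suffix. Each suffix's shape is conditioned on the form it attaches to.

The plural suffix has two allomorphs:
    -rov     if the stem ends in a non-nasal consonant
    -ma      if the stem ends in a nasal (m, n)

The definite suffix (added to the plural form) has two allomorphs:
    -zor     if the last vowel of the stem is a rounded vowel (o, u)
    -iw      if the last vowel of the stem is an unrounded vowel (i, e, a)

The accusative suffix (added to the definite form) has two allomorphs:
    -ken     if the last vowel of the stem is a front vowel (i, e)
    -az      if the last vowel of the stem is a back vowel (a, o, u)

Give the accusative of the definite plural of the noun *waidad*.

waidadrovzoraz

*waidad* — final consonant /d/ (non-nasal) → -rov → *waidadrov*.
Since the last vowel of the plural form *waidadrov* is /o/ (a rounded vowel), it takes -zor, giving *waidadrovzor*.
The definite form *waidadrovzor* — last vowel /o/ (a back vowel) → -az → *waidadrovzoraz*.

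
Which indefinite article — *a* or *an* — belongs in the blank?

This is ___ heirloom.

The indefinite article is chosen by the initial *sound* of the following word, not its spelling.
*heirloom* begins with the sound /ɛ/ (silent h) — a vowel sound.
So the article is *an*: This is an heirloom.

an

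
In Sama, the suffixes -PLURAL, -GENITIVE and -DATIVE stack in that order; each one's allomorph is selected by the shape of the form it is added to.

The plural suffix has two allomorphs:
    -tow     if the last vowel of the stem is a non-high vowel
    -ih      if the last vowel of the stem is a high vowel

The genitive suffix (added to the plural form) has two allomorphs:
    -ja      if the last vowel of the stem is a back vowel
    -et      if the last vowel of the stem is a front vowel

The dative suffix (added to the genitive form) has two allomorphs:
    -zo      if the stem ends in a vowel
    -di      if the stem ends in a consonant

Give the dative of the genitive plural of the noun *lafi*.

lafiihetdi

Since the last vowel of *lafi* is /i/ (a high vowel), it takes -ih, giving *lafiih*.
The plural form *lafiih* — last vowel /i/ (a front vowel) → -et → *lafiihet*.
The final sound of the genitive form *lafiihet* is /t/, which is a consonant, so the dative suffix is -di, giving *lafiihetdi*.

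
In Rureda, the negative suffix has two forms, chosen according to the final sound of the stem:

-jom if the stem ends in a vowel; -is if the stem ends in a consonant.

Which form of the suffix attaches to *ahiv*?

*ahiv*: final sound = /v/, a consonant → -is.

-is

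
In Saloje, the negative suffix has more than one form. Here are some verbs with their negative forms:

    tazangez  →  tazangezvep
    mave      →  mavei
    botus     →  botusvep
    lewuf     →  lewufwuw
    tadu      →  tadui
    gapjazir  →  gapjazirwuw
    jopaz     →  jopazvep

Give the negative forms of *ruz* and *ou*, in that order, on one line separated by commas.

The alternation tracks the final sound of the stem — -vep when the stem ends in a sibilant (*tazangez*, *botus*, *jopaz*); -wuw when the stem ends in a non-sibilant consonant (*lewuf*, *gapjazir*); -i when the stem ends in a vowel (*mave*, *tadu*).
*ruz* — final sound /z/ (a sibilant) → -vep → *ruzvep*.
*ou*: final sound = /u/, a vowel → -i → *oui*.

ruzvep, oui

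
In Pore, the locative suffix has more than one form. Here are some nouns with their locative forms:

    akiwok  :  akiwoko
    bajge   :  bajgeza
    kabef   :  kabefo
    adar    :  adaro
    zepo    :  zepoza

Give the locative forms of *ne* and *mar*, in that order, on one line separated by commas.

neza, maro

The pattern is consonant vs. vowel: -o when the stem ends in a consonant (*akiwok*, *kabef*, *adar*); -za when the stem ends in a vowel (*bajge*, *zepo*).
*ne* — final sound /e/ (a vowel) → -za → *neza*.
Since the final sound of *mar* is /r/ (a consonant), it takes -o, giving *maro*.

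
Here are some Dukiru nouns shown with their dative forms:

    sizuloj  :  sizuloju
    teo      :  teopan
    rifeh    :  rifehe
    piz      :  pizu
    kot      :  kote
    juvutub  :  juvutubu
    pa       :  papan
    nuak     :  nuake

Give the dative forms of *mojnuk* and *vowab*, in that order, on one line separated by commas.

mojnuke, vowabu

The suffix is conditioned by the final sound: -e when the stem ends in a voiceless consonant (*rifeh*, *kot*, *nuak*); -u when the stem ends in a voiced consonant (*sizuloj*, *piz*, *juvutub*); -pan when the stem ends in a vowel (*teo*, *pa*).
The final sound of *mojnuk* is /k/, which is a voiceless consonant, so the suffix is -e, giving *mojnuke*.
*vowab*: final sound = /b/, a voiced consonant → -u → *vowabu*.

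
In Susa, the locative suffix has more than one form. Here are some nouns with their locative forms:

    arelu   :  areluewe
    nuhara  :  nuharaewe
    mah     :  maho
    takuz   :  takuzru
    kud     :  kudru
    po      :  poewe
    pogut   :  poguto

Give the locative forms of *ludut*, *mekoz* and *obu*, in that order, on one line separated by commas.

The suffix is conditioned by the final sound: -o when the stem ends in a voiceless consonant (*mah*, *pogut*); -ru when the stem ends in a voiced consonant (*takuz*, *kud*); -ewe when the stem ends in a vowel (*arelu*, *nuhara*, *po*).
The final sound of *ludut* is /t/, which is a voiceless consonant, so the suffix is -o, giving *luduto*.
The final sound of *mekoz* is /z/, which is a voiced consonant, so the suffix is -ru, giving *mekozru*.
*obu*: final sound = /u/, a vowel → -ewe → *obuewe*.

luduto, mekozru, obuewe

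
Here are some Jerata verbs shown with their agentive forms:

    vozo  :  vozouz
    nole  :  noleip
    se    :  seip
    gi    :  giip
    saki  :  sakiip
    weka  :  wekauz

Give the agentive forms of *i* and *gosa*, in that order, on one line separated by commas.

iip, gosauz

The suffix is conditioned by the last vowel: -ip when the last vowel of the stem is a front vowel (*nole*, *se*, *gi*, *saki*); -uz when the last vowel of the stem is a back vowel (*vozo*, *weka*).
*i*: last vowel = /i/, a front vowel → -ip → *iip*.
*gosa* — last vowel /a/ (a back vowel) → -uz → *gosauz*.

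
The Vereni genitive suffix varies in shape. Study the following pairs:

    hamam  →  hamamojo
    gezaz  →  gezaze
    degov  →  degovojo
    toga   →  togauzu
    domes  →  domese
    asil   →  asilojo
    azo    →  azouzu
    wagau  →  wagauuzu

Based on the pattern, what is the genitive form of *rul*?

Looking at the final sound of each stem: -e when the stem ends in a sibilant (*gezaz*, *domes*); -ojo when the stem ends in a non-sibilant consonant (*hamam*, *degov*, *asil*); -uzu when the stem ends in a vowel (*toga*, *azo*, *wagau*).
Since the final sound of *rul* is /l/ (a non-sibilant consonant), it takes -ojo, giving *rulojo*.

rulojo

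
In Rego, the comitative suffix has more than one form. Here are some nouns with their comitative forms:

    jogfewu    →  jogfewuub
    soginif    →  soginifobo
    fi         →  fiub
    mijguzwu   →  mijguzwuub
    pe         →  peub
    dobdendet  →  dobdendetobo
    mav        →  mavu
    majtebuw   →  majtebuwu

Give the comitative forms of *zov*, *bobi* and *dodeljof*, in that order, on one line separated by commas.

The pattern is voicing of the final sound: -obo when the stem ends in a voiceless consonant (*soginif*, *dobdendet*); -u when the stem ends in a voiced consonant (*mav*, *majtebuw*); -ub when the stem ends in a vowel (*jogfewu*, *fi*, *mijguzwu*, *pe*).
*zov* — final sound /v/ (a voiced consonant) → -u → *zovu*.
The final sound of *bobi* is /i/, which is a vowel, so the suffix is -ub, giving *bobiub*.
Since the final sound of *dodeljof* is /f/ (a voiceless consonant), it takes -obo, giving *dodeljofobo*.

zovu, bobiub, dodeljofobo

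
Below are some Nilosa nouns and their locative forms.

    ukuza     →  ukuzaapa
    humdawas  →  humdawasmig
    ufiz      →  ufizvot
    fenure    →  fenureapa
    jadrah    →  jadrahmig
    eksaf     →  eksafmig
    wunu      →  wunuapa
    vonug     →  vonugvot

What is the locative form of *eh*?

ehmig

The pattern is voicing of the final sound: -mig when the stem ends in a voiceless consonant (*humdawas*, *jadrah*, *eksaf*); -vot when the stem ends in a voiced consonant (*ufiz*, *vonug*); -apa when the stem ends in a vowel (*ukuza*, *fenure*, *wunu*).
*eh* — final sound /h/ (a voiceless consonant) → -mig → *ehmig*.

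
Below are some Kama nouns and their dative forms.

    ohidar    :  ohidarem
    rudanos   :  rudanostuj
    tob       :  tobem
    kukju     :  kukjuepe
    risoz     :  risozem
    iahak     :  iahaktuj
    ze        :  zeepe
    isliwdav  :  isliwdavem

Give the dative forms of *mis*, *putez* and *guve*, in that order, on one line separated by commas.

The suffix is conditioned by the final sound: -tuj when the stem ends in a voiceless consonant (*rudanos*, *iahak*); -em when the stem ends in a voiced consonant (*ohidar*, *tob*, *risoz*, *isliwdav*); -epe when the stem ends in a vowel (*kukju*, *ze*).
Since the final sound of *mis* is /s/ (a voiceless consonant), it takes -tuj, giving *mistuj*.
*putez* — final sound /z/ (a voiced consonant) → -em → *putezem*.
*guve*: final sound = /e/, a vowel → -epe → *guveepe*.

mistuj, putezem, guveepe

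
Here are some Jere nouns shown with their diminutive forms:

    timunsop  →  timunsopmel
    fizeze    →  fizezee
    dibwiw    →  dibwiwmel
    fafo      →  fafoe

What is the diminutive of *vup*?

The alternation tracks the final sound of the stem — -mel when the stem ends in a consonant (*timunsop*, *dibwiw*); -e when the stem ends in a vowel (*fizeze*, *fafo*).
Since the final sound of *vup* is /p/ (a consonant), it takes -mel, giving *vupmel*.

vupmel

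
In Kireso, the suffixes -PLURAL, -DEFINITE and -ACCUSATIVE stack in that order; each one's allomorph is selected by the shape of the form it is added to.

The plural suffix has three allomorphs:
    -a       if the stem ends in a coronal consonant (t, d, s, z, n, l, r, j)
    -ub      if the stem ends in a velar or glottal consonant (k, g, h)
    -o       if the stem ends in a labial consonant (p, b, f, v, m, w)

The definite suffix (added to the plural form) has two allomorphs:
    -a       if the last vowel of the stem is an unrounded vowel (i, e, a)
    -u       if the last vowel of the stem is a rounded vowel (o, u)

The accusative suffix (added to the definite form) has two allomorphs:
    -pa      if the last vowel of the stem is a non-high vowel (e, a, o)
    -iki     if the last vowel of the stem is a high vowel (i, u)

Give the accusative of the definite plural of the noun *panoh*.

*panoh* — final consonant /h/ (velar/glottal) → -ub → *panohub*.
The plural form *panohub* — last vowel /u/ (a rounded vowel) → -u → *panohubu*.
The definite form *panohubu*: last vowel = /u/, a high vowel → -iki → *panohubuiki*.

panohubuiki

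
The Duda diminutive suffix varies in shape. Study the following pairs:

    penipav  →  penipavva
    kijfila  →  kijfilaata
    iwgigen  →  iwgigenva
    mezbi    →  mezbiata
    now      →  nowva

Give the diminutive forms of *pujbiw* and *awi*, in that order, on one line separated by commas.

Looking at the final sound of each stem: -va when the stem ends in a consonant (*penipav*, *iwgigen*, *now*); -ata when the stem ends in a vowel (*kijfila*, *mezbi*).
The final sound of *pujbiw* is /w/, which is a consonant, so the suffix is -va, giving *pujbiwva*.
*awi*: final sound = /i/, a vowel → -ata → *awiata*.

pujbiwva, awiata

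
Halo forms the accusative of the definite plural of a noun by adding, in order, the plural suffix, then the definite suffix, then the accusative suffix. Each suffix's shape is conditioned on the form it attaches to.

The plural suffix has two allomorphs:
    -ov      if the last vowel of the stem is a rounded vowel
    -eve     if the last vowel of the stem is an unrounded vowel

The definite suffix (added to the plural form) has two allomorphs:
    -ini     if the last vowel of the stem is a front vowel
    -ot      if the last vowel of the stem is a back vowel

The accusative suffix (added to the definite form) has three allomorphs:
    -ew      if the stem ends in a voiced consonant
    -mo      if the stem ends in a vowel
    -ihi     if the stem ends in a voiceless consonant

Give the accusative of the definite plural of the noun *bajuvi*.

bajuvieveinimo

*bajuvi* — last vowel /i/ (an unrounded vowel) → -eve → *bajuvieve*.
The plural form *bajuvieve*: last vowel = /e/, a front vowel → -ini → *bajuvieveini*.
The final sound of the definite form *bajuvieveini* is /i/, which is a vowel, so the accusative suffix is -mo, giving *bajuvieveinimo*.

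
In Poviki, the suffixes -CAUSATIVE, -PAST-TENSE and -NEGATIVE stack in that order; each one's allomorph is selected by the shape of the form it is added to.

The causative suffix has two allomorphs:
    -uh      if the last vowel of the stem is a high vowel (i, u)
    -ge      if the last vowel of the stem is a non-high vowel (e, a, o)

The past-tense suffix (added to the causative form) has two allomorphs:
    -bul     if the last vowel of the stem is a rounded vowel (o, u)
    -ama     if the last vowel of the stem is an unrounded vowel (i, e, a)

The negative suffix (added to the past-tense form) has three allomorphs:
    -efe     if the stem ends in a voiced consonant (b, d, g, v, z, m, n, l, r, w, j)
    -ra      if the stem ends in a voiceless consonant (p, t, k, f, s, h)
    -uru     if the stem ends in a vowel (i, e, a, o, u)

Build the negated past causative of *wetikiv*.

wetikivuhbulefe

Since the last vowel of *wetikiv* is /i/ (a high vowel), it takes -uh, giving *wetikivuh*.
The last vowel of the causative form *wetikivuh* is /u/, which is a rounded vowel, so the past-tense suffix is -bul, giving *wetikivuhbul*.
Since the final sound of the past-tense form *wetikivuhbul* is /l/ (a voiced consonant), it takes -efe, giving *wetikivuhbulefe*.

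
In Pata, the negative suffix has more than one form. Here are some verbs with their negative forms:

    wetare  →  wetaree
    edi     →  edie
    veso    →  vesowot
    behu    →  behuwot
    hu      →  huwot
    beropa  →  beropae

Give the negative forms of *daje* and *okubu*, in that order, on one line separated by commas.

Looking at the last vowel of each stem: -wot when the last vowel of the stem is a rounded vowel (*veso*, *behu*, *hu*); -e when the last vowel of the stem is an unrounded vowel (*wetare*, *edi*, *beropa*).
*daje*: last vowel = /e/, an unrounded vowel → -e → *dajee*.
*okubu*: last vowel = /u/, a rounded vowel → -wot → *okubuwot*.

dajee, okubuwot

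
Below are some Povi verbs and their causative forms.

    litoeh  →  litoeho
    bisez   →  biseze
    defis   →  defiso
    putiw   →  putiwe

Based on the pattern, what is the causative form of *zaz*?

Looking at the final consonant of each stem: -o when the stem ends in a voiceless consonant (*litoeh*, *defis*); -e when the stem ends in a voiced consonant (*bisez*, *putiw*).
*zaz* — final consonant /z/ (voiced) → -e → *zaze*.

zaze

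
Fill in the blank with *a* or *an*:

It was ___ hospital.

The indefinite article is chosen by the initial *sound* of the following word, not its spelling.
*hospital* begins with the sound /h/ (h is pronounced) — a consonant sound.
So the article is *a*: It was a hospital.

a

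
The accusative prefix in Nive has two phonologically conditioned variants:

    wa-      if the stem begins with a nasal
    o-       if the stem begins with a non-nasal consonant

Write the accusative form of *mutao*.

wamutao

Since the first consonant of *mutao* is /m/ (a nasal), it takes wa-, giving *wamutao*.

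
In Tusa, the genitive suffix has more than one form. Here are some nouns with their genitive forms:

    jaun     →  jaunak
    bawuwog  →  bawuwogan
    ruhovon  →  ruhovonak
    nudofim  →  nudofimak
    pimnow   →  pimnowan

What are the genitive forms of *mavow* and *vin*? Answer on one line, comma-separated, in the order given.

mavowan, vinak

The suffix is conditioned by the final consonant: -ak when the stem ends in a nasal (*jaun*, *ruhovon*, *nudofim*); -an when the stem ends in a non-nasal consonant (*bawuwog*, *pimnow*).
The final consonant of *mavow* is /w/, which is non-nasal, so the suffix is -an, giving *mavowan*.
*vin*: final consonant = /n/, a nasal → -ak → *vinak*.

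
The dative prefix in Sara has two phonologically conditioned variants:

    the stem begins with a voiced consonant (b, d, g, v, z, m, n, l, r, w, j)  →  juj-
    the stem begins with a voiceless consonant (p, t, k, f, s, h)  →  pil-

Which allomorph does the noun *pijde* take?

pil-

*pijde*: first consonant = /p/, voiceless → pil-.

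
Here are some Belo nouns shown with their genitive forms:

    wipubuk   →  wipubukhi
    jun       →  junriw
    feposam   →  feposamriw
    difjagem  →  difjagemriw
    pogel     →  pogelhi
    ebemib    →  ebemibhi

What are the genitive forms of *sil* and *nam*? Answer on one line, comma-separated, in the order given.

silhi, namriw

The pattern is nasality of the final consonant: -riw when the stem ends in a nasal (*jun*, *feposam*, *difjagem*); -hi when the stem ends in a non-nasal consonant (*wipubuk*, *pogel*, *ebemib*).
*sil* — final consonant /l/ (non-nasal) → -hi → *silhi*.
*nam* — final consonant /m/ (a nasal) → -riw → *namriw*.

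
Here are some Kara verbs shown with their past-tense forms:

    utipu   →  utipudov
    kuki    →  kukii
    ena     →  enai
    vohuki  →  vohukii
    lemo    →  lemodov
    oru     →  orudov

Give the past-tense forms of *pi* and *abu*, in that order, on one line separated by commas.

pii, abudov

The suffix is conditioned by the last vowel: -dov when the last vowel of the stem is a rounded vowel (*utipu*, *lemo*, *oru*); -i when the last vowel of the stem is an unrounded vowel (*kuki*, *ena*, *vohuki*).
*pi*: last vowel = /i/, an unrounded vowel → -i → *pii*.
The last vowel of *abu* is /u/, which is a rounded vowel, so the suffix is -dov, giving *abudov*.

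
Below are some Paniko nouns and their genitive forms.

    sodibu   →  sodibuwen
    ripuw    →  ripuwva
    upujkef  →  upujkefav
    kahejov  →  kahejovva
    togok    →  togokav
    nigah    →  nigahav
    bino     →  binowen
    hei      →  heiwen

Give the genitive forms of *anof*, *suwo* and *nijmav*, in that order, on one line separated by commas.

The pattern is voicing of the final sound: -av when the stem ends in a voiceless consonant (*upujkef*, *togok*, *nigah*); -va when the stem ends in a voiced consonant (*ripuw*, *kahejov*); -wen when the stem ends in a vowel (*sodibu*, *bino*, *hei*).
*anof* — final sound /f/ (a voiceless consonant) → -av → *anofav*.
*suwo* — final sound /o/ (a vowel) → -wen → *suwowen*.
Since the final sound of *nijmav* is /v/ (a voiced consonant), it takes -va, giving *nijmavva*.

anofav, suwowen, nijmavva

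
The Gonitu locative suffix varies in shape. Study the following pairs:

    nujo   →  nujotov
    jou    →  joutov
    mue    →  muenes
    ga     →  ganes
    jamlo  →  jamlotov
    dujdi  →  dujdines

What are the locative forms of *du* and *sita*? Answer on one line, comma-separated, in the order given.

The alternation tracks the last vowel of the stem — -tov when the last vowel of the stem is a rounded vowel (*nujo*, *jou*, *jamlo*); -nes when the last vowel of the stem is an unrounded vowel (*mue*, *ga*, *dujdi*).
The last vowel of *du* is /u/, which is a rounded vowel, so the suffix is -tov, giving *dutov*.
*sita*: last vowel = /a/, an unrounded vowel → -nes → *sitanes*.

dutov, sitanes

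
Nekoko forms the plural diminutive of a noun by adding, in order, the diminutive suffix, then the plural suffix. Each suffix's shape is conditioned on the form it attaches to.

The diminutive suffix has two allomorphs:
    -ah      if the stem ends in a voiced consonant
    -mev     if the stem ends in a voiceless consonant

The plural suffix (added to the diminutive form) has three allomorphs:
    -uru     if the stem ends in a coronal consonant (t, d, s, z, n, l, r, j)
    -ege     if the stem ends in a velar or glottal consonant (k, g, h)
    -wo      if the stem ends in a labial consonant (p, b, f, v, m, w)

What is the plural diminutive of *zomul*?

zomulahege

The final consonant of *zomul* is /l/, which is voiced, so the diminutive suffix is -ah, giving *zomulah*.
The diminutive form *zomulah*: final consonant = /h/, velar/glottal → -ege → *zomulahege*.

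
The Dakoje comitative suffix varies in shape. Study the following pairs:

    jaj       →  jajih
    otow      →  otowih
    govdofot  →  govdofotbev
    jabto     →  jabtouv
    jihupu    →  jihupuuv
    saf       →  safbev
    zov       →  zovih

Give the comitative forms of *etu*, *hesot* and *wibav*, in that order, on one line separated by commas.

The pattern is voicing of the final sound: -bev when the stem ends in a voiceless consonant (*govdofot*, *saf*); -ih when the stem ends in a voiced consonant (*jaj*, *otow*, *zov*); -uv when the stem ends in a vowel (*jabto*, *jihupu*).
Since the final sound of *etu* is /u/ (a vowel), it takes -uv, giving *etuuv*.
Since the final sound of *hesot* is /t/ (a voiceless consonant), it takes -bev, giving *hesotbev*.
The final sound of *wibav* is /v/, which is a voiced consonant, so the suffix is -ih, giving *wibavih*.

etuuv, hesotbev, wibavih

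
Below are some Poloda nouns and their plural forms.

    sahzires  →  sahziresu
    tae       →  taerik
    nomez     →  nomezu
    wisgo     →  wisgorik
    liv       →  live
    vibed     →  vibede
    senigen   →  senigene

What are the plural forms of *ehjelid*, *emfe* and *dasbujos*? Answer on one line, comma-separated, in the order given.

ehjelide, emferik, dasbujosu

The pattern is sibilance of the final sound: -u when the stem ends in a sibilant (*sahzires*, *nomez*); -e when the stem ends in a non-sibilant consonant (*liv*, *vibed*, *senigen*); -rik when the stem ends in a vowel (*tae*, *wisgo*).
Since the final sound of *ehjelid* is /d/ (a non-sibilant consonant), it takes -e, giving *ehjelide*.
Since the final sound of *emfe* is /e/ (a vowel), it takes -rik, giving *emferik*.
*dasbujos* — final sound /s/ (a sibilant) → -u → *dasbujosu*.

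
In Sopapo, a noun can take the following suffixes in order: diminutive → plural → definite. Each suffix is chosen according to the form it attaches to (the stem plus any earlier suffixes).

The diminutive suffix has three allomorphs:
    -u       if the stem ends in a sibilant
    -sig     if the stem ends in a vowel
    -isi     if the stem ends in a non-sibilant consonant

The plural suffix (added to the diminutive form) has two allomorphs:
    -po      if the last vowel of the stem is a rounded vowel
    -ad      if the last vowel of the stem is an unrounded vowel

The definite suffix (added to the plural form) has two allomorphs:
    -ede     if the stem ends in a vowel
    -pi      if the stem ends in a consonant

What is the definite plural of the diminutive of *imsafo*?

*imsafo* — final sound /o/ (a vowel) → -sig → *imsafosig*.
The last vowel of the diminutive form *imsafosig* is /i/, which is an unrounded vowel, so the plural suffix is -ad, giving *imsafosigad*.
The plural form *imsafosigad*: final sound = /d/, a consonant → -pi → *imsafosigadpi*.

imsafosigadpi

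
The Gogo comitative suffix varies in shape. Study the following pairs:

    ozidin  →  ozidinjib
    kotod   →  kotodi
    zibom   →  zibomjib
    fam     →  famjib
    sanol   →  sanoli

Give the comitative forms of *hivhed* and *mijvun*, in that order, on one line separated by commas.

The alternation tracks the final consonant of the stem — -jib when the stem ends in a nasal (*ozidin*, *zibom*, *fam*); -i when the stem ends in a non-nasal consonant (*kotod*, *sanol*).
*hivhed* — final consonant /d/ (non-nasal) → -i → *hivhedi*.
*mijvun*: final consonant = /n/, a nasal → -jib → *mijvunjib*.

hivhedi, mijvunjib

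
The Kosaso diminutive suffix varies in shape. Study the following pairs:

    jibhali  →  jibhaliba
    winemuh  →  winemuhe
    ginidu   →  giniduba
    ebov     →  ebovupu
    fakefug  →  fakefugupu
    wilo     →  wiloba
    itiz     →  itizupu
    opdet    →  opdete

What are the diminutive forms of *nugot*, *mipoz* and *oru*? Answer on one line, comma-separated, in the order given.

nugote, mipozupu, oruba

The suffix is conditioned by the final sound: -e when the stem ends in a voiceless consonant (*winemuh*, *opdet*); -upu when the stem ends in a voiced consonant (*ebov*, *fakefug*, *itiz*); -ba when the stem ends in a vowel (*jibhali*, *ginidu*, *wilo*).
The final sound of *nugot* is /t/, which is a voiceless consonant, so the suffix is -e, giving *nugote*.
*mipoz*: final sound = /z/, a voiced consonant → -upu → *mipozupu*.
*oru*: final sound = /u/, a vowel → -ba → *oruba*.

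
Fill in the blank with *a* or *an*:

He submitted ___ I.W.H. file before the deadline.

an

The indefinite article is chosen by the initial *sound* of the following word, not its spelling.
The initialism *I.W.H.* is read letter by letter; the first letter, I, is pronounced /aɪ/, which begins with a vowel sound.
So the article is *an*: He submitted an I.W.H. file before the deadline.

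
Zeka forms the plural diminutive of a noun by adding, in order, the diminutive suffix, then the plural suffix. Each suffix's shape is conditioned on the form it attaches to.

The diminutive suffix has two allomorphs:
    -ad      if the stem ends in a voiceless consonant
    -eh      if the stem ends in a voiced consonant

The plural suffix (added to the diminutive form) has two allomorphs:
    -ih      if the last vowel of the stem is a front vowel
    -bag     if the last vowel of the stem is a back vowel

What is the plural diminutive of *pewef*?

*pewef*: final consonant = /f/, voiceless → -ad → *pewefad*.
The diminutive form *pewefad* — last vowel /a/ (a back vowel) → -bag → *pewefadbag*.

pewefadbag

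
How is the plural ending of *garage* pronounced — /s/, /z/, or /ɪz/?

The stem *garage* ends in a sibilant (/s, z, ʃ, ʒ, tʃ, dʒ/).
The plural suffix surfaces as /ɪz/ after sibilants, /s/ after other voiceless consonants, and /z/ after other voiced sounds.
So the plural -s on *garage* is pronounced /ɪz/.

/ɪz/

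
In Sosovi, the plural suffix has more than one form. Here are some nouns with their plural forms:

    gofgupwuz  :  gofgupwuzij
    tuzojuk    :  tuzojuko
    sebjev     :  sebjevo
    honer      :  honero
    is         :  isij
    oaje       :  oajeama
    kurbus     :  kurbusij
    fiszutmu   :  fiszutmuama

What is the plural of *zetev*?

zetevo

Looking at the final sound of each stem: -ij when the stem ends in a sibilant (*gofgupwuz*, *is*, *kurbus*); -o when the stem ends in a non-sibilant consonant (*tuzojuk*, *sebjev*, *honer*); -ama when the stem ends in a vowel (*oaje*, *fiszutmu*).
The final sound of *zetev* is /v/, which is a non-sibilant consonant, so the suffix is -o, giving *zetevo*.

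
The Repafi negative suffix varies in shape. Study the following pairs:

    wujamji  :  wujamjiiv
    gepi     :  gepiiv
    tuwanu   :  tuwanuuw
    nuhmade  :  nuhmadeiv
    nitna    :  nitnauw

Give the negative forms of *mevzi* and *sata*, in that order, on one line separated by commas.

mevziiv, satauw

The alternation tracks the last vowel of the stem — -iv when the last vowel of the stem is a front vowel (*wujamji*, *gepi*, *nuhmade*); -uw when the last vowel of the stem is a back vowel (*tuwanu*, *nitna*).
Since the last vowel of *mevzi* is /i/ (a front vowel), it takes -iv, giving *mevziiv*.
Since the last vowel of *sata* is /a/ (a back vowel), it takes -uw, giving *satauw*.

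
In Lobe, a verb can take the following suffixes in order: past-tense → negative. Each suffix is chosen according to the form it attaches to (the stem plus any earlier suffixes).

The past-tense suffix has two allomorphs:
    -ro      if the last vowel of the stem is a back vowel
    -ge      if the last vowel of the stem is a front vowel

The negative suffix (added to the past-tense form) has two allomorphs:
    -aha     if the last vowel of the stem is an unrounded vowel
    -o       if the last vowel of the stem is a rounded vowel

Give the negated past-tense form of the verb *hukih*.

hukihgeaha

*hukih* — last vowel /i/ (a front vowel) → -ge → *hukihge*.
Since the last vowel of the past-tense form *hukihge* is /e/ (an unrounded vowel), it takes -aha, giving *hukihgeaha*.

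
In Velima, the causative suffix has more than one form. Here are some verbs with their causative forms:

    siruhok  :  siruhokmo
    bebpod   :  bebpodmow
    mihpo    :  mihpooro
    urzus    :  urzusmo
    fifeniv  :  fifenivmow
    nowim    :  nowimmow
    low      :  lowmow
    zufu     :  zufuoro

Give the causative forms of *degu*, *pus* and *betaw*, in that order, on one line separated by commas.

deguoro, pusmo, betawmow

The pattern is voicing of the final sound: -mo when the stem ends in a voiceless consonant (*siruhok*, *urzus*); -mow when the stem ends in a voiced consonant (*bebpod*, *fifeniv*, *nowim*, *low*); -oro when the stem ends in a vowel (*mihpo*, *zufu*).
Since the final sound of *degu* is /u/ (a vowel), it takes -oro, giving *deguoro*.
Since the final sound of *pus* is /s/ (a voiceless consonant), it takes -mo, giving *pusmo*.
*betaw* — final sound /w/ (a voiced consonant) → -mow → *betawmow*.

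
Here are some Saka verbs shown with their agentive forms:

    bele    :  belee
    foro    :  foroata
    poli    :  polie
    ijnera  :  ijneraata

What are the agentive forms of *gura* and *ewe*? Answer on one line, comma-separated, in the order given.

guraata, ewee

The alternation tracks the last vowel of the stem — -e when the last vowel of the stem is a front vowel (*bele*, *poli*); -ata when the last vowel of the stem is a back vowel (*foro*, *ijnera*).
*gura*: last vowel = /a/, a back vowel → -ata → *guraata*.
Since the last vowel of *ewe* is /e/ (a front vowel), it takes -e, giving *ewee*.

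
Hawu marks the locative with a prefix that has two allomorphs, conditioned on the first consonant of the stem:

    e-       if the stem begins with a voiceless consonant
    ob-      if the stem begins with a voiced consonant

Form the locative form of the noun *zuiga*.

obzuiga

Since the first consonant of *zuiga* is /z/ (voiced), it takes ob-, giving *obzuiga*.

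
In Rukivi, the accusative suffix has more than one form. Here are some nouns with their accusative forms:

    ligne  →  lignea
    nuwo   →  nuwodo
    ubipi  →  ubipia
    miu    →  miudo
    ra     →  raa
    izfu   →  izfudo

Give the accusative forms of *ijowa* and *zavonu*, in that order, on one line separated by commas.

The suffix is conditioned by the last vowel: -do when the last vowel of the stem is a rounded vowel (*nuwo*, *miu*, *izfu*); -a when the last vowel of the stem is an unrounded vowel (*ligne*, *ubipi*, *ra*).
*ijowa*: last vowel = /a/, an unrounded vowel → -a → *ijowaa*.
*zavonu* — last vowel /u/ (a rounded vowel) → -do → *zavonudo*.

ijowaa, zavonudo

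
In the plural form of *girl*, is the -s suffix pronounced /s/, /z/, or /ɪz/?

/z/

The stem *girl* ends in a voiced non-sibilant sound.
The plural suffix surfaces as /ɪz/ after sibilants, /s/ after other voiceless consonants, and /z/ after other voiced sounds.
So the plural -s on *girl* is pronounced /z/.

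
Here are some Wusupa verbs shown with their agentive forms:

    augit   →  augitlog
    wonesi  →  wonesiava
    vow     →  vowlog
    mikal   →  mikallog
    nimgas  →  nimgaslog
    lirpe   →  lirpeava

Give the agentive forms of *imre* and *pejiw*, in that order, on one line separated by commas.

The pattern is consonant vs. vowel: -log when the stem ends in a consonant (*augit*, *vow*, *mikal*, *nimgas*); -ava when the stem ends in a vowel (*wonesi*, *lirpe*).
*imre*: final sound = /e/, a vowel → -ava → *imreava*.
*pejiw* — final sound /w/ (a consonant) → -log → *pejiwlog*.

imreava, pejiwlog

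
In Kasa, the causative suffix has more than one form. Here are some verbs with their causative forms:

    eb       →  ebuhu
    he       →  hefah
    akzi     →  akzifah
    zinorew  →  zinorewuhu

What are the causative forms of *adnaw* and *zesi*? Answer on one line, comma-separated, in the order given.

The alternation tracks the final sound of the stem — -uhu when the stem ends in a consonant (*eb*, *zinorew*); -fah when the stem ends in a vowel (*he*, *akzi*).
*adnaw* — final sound /w/ (a consonant) → -uhu → *adnawuhu*.
Since the final sound of *zesi* is /i/ (a vowel), it takes -fah, giving *zesifah*.

adnawuhu, zesifah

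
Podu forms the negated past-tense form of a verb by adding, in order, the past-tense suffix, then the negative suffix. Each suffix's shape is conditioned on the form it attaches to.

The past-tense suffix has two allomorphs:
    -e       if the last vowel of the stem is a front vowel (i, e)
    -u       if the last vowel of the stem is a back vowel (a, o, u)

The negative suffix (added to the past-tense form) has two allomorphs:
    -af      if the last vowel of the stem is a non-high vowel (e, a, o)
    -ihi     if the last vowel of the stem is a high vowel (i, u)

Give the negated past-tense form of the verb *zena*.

zenauihi

The last vowel of *zena* is /a/, which is a back vowel, so the past-tense suffix is -u, giving *zenau*.
The past-tense form *zenau* — last vowel /u/ (a high vowel) → -ihi → *zenauihi*.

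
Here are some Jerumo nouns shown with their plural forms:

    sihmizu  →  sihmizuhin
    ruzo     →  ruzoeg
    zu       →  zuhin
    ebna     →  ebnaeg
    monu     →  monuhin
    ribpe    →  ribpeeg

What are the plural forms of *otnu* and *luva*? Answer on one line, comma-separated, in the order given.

The suffix is conditioned by the last vowel: -hin when the last vowel of the stem is a high vowel (*sihmizu*, *zu*, *monu*); -eg when the last vowel of the stem is a non-high vowel (*ruzo*, *ebna*, *ribpe*).
The last vowel of *otnu* is /u/, which is a high vowel, so the suffix is -hin, giving *otnuhin*.
Since the last vowel of *luva* is /a/ (a non-high vowel), it takes -eg, giving *luvaeg*.

otnuhin, luvaeg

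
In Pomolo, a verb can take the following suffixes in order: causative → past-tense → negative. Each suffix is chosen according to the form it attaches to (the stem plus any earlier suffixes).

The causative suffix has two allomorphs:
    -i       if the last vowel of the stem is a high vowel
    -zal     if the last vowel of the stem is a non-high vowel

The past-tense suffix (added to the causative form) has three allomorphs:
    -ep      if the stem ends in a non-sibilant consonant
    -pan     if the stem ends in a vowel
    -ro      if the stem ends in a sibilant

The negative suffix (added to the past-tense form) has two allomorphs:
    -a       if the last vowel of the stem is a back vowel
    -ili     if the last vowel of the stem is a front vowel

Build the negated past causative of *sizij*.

Since the last vowel of *sizij* is /i/ (a high vowel), it takes -i, giving *siziji*.
The causative form *siziji* — final sound /i/ (a vowel) → -pan → *sizijipan*.
The last vowel of the past-tense form *sizijipan* is /a/, which is a back vowel, so the negative suffix is -a, giving *sizijipana*.

sizijipana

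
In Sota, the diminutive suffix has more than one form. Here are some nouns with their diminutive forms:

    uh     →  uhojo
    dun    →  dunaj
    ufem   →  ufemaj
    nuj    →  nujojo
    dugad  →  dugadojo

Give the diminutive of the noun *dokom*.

dokomaj

The pattern is nasality of the final consonant: -aj when the stem ends in a nasal (*dun*, *ufem*); -ojo when the stem ends in a non-nasal consonant (*uh*, *nuj*, *dugad*).
*dokom*: final consonant = /m/, a nasal → -aj → *dokomaj*.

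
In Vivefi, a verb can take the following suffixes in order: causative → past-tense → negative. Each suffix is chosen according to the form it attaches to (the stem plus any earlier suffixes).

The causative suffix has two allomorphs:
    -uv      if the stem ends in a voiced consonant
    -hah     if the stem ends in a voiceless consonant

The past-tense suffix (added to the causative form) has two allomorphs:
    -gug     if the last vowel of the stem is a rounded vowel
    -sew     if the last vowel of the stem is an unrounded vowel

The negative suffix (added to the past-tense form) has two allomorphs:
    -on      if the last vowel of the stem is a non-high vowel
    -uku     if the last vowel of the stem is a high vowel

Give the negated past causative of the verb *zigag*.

*zigag* — final consonant /g/ (voiced) → -uv → *zigaguv*.
The last vowel of the causative form *zigaguv* is /u/, which is a rounded vowel, so the past-tense suffix is -gug, giving *zigaguvgug*.
The past-tense form *zigaguvgug* — last vowel /u/ (a high vowel) → -uku → *zigaguvguguku*.

zigaguvguguku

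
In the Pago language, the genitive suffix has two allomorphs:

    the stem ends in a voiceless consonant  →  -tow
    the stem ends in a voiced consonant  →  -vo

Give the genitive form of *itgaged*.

itgagedvo

*itgaged*: final consonant = /d/, voiced → -vo → *itgagedvo*.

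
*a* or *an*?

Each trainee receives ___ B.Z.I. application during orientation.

The indefinite article is chosen by the initial *sound* of the following word, not its spelling.
The initialism *B.Z.I.* is read letter by letter; the first letter, B, is pronounced /biː/, which begins with a consonant sound.
So the article is *a*: Each trainee receives a B.Z.I. application during orientation.

a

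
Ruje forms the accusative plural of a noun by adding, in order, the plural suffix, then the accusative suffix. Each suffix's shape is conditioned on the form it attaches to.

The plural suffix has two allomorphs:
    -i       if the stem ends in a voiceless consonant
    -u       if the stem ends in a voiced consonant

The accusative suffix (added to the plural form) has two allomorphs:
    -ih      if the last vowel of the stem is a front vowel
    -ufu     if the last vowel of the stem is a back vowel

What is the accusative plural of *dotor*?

*dotor*: final consonant = /r/, voiced → -u → *dotoru*.
The plural form *dotoru* — last vowel /u/ (a back vowel) → -ufu → *dotoruufu*.

dotoruufu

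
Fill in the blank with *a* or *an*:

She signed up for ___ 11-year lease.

The indefinite article is chosen by the initial *sound* of the following word, not its spelling.
The number *11* is spoken "eleven", beginning with /ɪˈlɛvən/ — a vowel sound.
So the article is *an*: She signed up for an 11-year lease.

an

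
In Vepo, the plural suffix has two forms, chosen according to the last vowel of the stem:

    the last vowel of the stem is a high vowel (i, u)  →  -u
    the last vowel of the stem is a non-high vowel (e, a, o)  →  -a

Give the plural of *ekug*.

Since the last vowel of *ekug* is /u/ (a high vowel), it takes -u, giving *ekugu*.

ekugu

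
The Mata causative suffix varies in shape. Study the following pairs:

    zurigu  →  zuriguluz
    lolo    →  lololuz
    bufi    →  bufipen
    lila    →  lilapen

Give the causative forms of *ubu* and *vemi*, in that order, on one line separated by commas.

The alternation tracks the last vowel of the stem — -luz when the last vowel of the stem is a rounded vowel (*zurigu*, *lolo*); -pen when the last vowel of the stem is an unrounded vowel (*bufi*, *lila*).
Since the last vowel of *ubu* is /u/ (a rounded vowel), it takes -luz, giving *ubuluz*.
Since the last vowel of *vemi* is /i/ (an unrounded vowel), it takes -pen, giving *vemipen*.

ubuluz, vemipen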